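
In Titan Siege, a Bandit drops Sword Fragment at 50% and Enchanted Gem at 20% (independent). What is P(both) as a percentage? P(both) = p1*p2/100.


For independent events, P(both) = P(A) * P(B)
= 50% * 20%
= 1000 / 100 %
= 10.0%

10.0%


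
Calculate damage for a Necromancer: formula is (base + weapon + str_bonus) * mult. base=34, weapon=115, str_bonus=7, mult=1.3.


Sum base + weapon + str = 34 + 115 + 7 = 156
Multiply by 1.3:
156 * 1.3 = 202.8

202.8 damage


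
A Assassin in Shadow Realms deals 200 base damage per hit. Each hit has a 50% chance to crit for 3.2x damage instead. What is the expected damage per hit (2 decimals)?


E[dmg] = base * (1 + crit_chance * (crit_mult - 1))
cc as decimal = 50/100 = 0.5
cm - 1 = 3.2 - 1 = 2.2
Bonus factor = 0.5 * 2.2 = 1.1
Total multiplier = 1 + 1.1 = 2.1
Expected damage = 200 * 2.1 = 420.00

420.00 damage


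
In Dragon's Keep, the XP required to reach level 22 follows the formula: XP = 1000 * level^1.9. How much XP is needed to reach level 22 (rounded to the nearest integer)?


XP = 1000 * level^1.9
Substitute level = 22:
XP = 1000 * 22^1.9
= 1000 * 355.30645
= 355306

355306 XP


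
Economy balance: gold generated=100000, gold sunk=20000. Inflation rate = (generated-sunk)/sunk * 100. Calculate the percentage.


Net gold = 100000 - 20000 = 80000
Inflation rate = net / sunk * 100 = 80000 / 20000 * 100
= 4.0 * 100
= 400.00%

400.00%


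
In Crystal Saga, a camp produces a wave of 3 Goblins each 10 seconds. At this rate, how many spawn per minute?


Spawns per minute = count * (60 / interval)
= 3 * (60 / 10)
= 3 * 6.0
= 18.0

18.0 per minute


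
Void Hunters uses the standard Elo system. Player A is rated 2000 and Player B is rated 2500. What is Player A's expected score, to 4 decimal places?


Elo expected score: Ea = 1/(1 + 10^((Rb-Ra)/400))
Rb - Ra = 2500 - 2000 = 500
(Rb-Ra)/400 = 500/400 = 1.25
10^1.25 = 17.782794
Ea = 1/(1 + 17.782794) = 1/18.782794 = 0.0532

0.0532


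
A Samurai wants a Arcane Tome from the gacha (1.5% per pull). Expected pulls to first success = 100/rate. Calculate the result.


Expected pulls for a geometric distribution = 1/p = 100 / rate%
= 100 / 1.5
= 66.67

66.67 pulls


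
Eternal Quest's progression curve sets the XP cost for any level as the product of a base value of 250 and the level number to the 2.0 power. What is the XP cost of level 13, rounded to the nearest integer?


XP = 250 * level^2.0
Substitute level = 13:
XP = 250 * 13^2.0
= 250 * 169.0
= 42250

42250 XP


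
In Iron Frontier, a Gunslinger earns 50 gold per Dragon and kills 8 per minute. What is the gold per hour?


Gold per minute = 50 * 8 = 400
Gold per hour = 400 * 60 = 24000

24000 gold/hour


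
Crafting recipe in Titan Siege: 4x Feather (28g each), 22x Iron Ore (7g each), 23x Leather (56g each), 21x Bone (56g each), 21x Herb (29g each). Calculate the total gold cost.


Cost breakdown:
  Feather: 4 * 28 = 112
  Iron Ore: 22 * 7 = 154
  Leather: 23 * 56 = 1288
  Bone: 21 * 56 = 1176
  Herb: 21 * 29 = 609
Total = 112 + 154 + 1288 + 1176 + 609 = 3339

3339 gold


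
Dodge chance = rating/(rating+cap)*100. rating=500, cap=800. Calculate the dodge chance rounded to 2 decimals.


dodge% = 500 / (500 + 800) * 100
= 500 / 1300 * 100
= 0.384615 * 100
= 38.46%

38.46%


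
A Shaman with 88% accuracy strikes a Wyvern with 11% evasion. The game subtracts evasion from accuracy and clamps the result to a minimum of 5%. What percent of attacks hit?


accuracy - evasion = 88 - 11 = 77
Apply floor: max(77, 5) = 77
Hit chance = 77%

77%


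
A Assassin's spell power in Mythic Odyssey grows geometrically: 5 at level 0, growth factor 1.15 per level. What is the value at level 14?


value = base * growth^level
= 5 * 1.15^14
= 5 * 7.075706
= 35.38

35.38 spell power


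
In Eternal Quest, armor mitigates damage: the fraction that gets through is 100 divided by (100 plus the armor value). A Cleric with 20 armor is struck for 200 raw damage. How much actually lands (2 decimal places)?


actual = 200 * 100 / (100 + 20)
= 200 * 100 / 120
= 20000 / 120
= 166.67

166.67 damage


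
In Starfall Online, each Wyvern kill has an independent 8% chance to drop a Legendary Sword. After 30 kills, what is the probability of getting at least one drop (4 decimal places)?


P(at least one) = 1 - P(none) = 1 - (1-p)^n
p = 8/100 = 0.08
1 - p = 0.92
(1 - p)^30 = 0.92^30 = 0.081966
P(at least one) = 1 - 0.081966 = 0.9180

0.9180


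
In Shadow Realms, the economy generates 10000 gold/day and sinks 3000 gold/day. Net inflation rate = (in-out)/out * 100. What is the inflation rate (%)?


Net gold = 10000 - 3000 = 7000
Inflation rate = net / sunk * 100 = 7000 / 3000 * 100
= 2.333333 * 100
= 233.33%

233.33%


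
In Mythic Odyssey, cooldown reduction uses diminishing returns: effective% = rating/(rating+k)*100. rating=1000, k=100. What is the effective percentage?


effective% = rating / (rating + k) * 100
= 1000 / (1000 + 100) * 100
= 1000 / 1100 * 100
= 0.909091 * 100
= 90.91%

90.91%


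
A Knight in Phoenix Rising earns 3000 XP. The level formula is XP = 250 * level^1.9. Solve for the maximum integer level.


XP = 250 * level^1.9, so level = (XP / 250)^(1/1.9)
= (3000 / 250)^(1/1.9)
= 12.0^0.5263
= 3.6982
Floor: level = 3

level 3


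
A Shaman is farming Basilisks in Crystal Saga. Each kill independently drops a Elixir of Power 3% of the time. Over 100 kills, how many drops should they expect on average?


Expected drops = kills * (drop_rate / 100)
= 100 * (3 / 100)
= 100 * 0.03
= 3.0

3.0 drops


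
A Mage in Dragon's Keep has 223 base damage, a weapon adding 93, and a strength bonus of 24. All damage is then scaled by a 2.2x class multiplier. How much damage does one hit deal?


Sum base + weapon + str = 223 + 93 + 24 = 340
Multiply by 2.2:
340 * 2.2 = 748.0

748.0 damage


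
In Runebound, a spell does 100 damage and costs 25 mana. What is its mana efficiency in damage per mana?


Efficiency = damage / mana
= 100 / 25
= 4.00

4.00 dmg/mana


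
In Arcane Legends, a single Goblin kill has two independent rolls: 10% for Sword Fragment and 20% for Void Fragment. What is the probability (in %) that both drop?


For independent events, P(both) = P(A) * P(B)
= 10% * 20%
= 200 / 100 %
= 2.0%

2.0%


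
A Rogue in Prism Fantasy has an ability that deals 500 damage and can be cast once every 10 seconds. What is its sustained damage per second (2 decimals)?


DPS = damage / cooldown
= 500 / 10
= 50.00

50.00 DPS


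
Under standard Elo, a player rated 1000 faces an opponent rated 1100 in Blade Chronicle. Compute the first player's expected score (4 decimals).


Elo expected score: Ea = 1/(1 + 10^((Rb-Ra)/400))
Rb - Ra = 1100 - 1000 = 100
(Rb-Ra)/400 = 100/400 = 0.25
10^0.25 = 1.778279
Ea = 1/(1 + 1.778279) = 1/2.778279 = 0.3599

0.3599


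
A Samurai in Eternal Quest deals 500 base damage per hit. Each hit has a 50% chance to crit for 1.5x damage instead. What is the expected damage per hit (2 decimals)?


E[dmg] = base * (1 + crit_chance * (crit_mult - 1))
cc as decimal = 50/100 = 0.5
cm - 1 = 1.5 - 1 = 0.5
Bonus factor = 0.5 * 0.5 = 0.25
Total multiplier = 1 + 0.25 = 1.25
Expected damage = 500 * 1.25 = 625.00

625.00 damage


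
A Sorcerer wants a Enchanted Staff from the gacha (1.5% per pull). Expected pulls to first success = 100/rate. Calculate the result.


Expected pulls for a geometric distribution = 1/p = 100 / rate%
= 100 / 1.5
= 66.67

66.67 pulls


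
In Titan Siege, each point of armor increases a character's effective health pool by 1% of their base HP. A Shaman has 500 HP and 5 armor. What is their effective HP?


EHP = 500 * (1 + 5/100)
= 500 * (1 + 0.05)
= 500 * 1.05
= 525.0

525.0 EHP


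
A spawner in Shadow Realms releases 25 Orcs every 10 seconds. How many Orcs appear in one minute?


Spawns per minute = count * (60 / interval)
= 25 * (60 / 10)
= 25 * 6.0
= 150.0

150.0 per minute


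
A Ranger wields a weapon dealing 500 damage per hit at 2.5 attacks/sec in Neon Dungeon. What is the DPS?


DPS = damage * attack_speed
= 500 * 2.5
= 1250.0

1250.0 DPS


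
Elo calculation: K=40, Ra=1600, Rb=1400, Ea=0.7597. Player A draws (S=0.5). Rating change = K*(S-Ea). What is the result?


Elo update: delta = K * (S - Ea), where S = 0.5 (draws)
S - Ea = 0.5 - 0.7597 = -0.2597
Rating change = 40 * -0.2597
= -10.39

-10.39 rating points


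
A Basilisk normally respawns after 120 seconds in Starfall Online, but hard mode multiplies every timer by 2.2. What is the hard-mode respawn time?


Respawn time = base * multiplier
= 120 * 2.2
= 264.0 seconds

264.0 seconds


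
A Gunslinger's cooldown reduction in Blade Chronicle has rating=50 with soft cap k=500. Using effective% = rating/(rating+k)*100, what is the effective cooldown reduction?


effective% = rating / (rating + k) * 100
= 50 / (50 + 500) * 100
= 50 / 550 * 100
= 0.090909 * 100
= 9.09%

9.09%


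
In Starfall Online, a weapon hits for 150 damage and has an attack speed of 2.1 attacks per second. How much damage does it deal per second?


DPS = damage * attack_speed
= 150 * 2.1
= 315.0

315.0 DPS


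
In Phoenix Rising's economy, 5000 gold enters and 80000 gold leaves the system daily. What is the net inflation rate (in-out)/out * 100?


Net gold = 5000 - 80000 = -75000
Inflation rate = net / sunk * 100 = -75000 / 80000 * 100
= -0.9375 * 100
= -93.75%

-93.75%


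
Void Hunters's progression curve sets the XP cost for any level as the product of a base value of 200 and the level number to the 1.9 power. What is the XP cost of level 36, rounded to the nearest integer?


XP = 200 * level^1.9
Substitute level = 36:
XP = 200 * 36^1.9
= 200 * 905.6799
= 181136

181136 XP


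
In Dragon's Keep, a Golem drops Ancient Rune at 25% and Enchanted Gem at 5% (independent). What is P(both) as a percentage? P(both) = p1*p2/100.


For independent events, P(both) = P(A) * P(B)
= 25% * 5%
= 125 / 100 %
= 1.25%

1.25%


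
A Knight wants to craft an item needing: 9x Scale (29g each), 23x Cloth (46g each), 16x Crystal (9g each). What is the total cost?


Cost breakdown:
  Scale: 9 * 29 = 261
  Cloth: 23 * 46 = 1058
  Crystal: 16 * 9 = 144
Total = 261 + 1058 + 144 = 1463

1463 gold


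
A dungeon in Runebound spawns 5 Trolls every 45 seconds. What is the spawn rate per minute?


Spawns per minute = count * (60 / interval)
= 5 * (60 / 45)
= 5 * 1.3333
= 6.67

6.67 per minute


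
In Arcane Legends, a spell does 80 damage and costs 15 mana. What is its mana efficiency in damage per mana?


Efficiency = damage / mana
= 80 / 15
= 5.33

5.33 dmg/mana


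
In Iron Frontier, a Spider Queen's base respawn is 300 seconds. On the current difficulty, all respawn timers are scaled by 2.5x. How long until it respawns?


Respawn time = base * multiplier
= 300 * 2.5
= 750.0 seconds

750.0 seconds


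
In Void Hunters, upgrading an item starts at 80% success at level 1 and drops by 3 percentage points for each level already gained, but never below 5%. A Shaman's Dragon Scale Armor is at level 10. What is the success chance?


raw_rate = 80 - 3 * (10 - 1)
= 80 - 3 * 9
= 80 - 27
= 53
Apply floor: max(53, 5) = 53%

53%


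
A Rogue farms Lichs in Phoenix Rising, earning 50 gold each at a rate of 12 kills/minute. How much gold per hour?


Gold per minute = 50 * 12 = 600
Gold per hour = 600 * 60 = 36000

36000 gold/hour


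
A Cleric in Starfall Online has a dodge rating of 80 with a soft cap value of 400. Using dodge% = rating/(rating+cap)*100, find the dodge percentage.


dodge% = 80 / (80 + 400) * 100
= 80 / 480 * 100
= 0.166667 * 100
= 16.67%

16.67%


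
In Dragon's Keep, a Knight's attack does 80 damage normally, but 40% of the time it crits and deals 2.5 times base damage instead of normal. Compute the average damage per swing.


E[dmg] = base * (1 + crit_chance * (crit_mult - 1))
cc as decimal = 40/100 = 0.4
cm - 1 = 2.5 - 1 = 1.5
Bonus factor = 0.4 * 1.5 = 0.6
Total multiplier = 1 + 0.6 = 1.6
Expected damage = 80 * 1.6 = 128.00

128.00 damage


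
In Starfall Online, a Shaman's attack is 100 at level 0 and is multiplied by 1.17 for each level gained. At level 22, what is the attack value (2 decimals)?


value = base * growth^level
= 100 * 1.17^22
= 100 * 31.629255
= 3162.93

3162.93 attack


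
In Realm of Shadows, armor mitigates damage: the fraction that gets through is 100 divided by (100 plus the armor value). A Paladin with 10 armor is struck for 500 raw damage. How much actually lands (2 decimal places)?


actual = 500 * 100 / (100 + 10)
= 500 * 100 / 110
= 50000 / 110
= 454.55

454.55 damage


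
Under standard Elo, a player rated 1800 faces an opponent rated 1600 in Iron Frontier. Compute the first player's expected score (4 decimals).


Elo expected score: Ea = 1/(1 + 10^((Rb-Ra)/400))
Rb - Ra = 1600 - 1800 = -200
(Rb-Ra)/400 = -200/400 = -0.5
10^-0.5 = 0.316228
Ea = 1/(1 + 0.316228) = 1/1.316228 = 0.7597

0.7597


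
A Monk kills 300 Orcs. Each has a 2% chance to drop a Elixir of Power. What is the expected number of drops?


Expected drops = kills * (drop_rate / 100)
= 300 * (2 / 100)
= 300 * 0.02
= 6.0

6.0 drops


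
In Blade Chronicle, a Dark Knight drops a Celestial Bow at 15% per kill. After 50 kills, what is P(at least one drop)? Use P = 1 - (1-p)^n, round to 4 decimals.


P(at least one) = 1 - P(none) = 1 - (1-p)^n
p = 15/100 = 0.15
1 - p = 0.85
(1 - p)^50 = 0.85^50 = 0.000296
P(at least one) = 1 - 0.000296 = 0.9997

0.9997


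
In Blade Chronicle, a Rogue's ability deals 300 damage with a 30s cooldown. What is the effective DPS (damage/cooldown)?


DPS = damage / cooldown
= 300 / 30
= 10.00

10.00 DPS


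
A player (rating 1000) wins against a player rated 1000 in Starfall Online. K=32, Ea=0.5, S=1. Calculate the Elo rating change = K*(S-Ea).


Elo update: delta = K * (S - Ea), where S = 1 (wins)
S - Ea = 1 - 0.5 = 0.5
Rating change = 32 * 0.5
= 16.00

16.00 rating points


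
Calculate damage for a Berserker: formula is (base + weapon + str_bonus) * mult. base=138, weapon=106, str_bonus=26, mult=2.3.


Sum base + weapon + str = 138 + 106 + 26 = 270
Multiply by 2.3:
270 * 2.3 = 621.0

621.0 damage


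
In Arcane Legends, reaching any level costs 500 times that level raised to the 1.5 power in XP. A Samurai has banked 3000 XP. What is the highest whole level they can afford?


XP = 500 * level^1.5, so level = (XP / 500)^(1/1.5)
= (3000 / 500)^(1/1.5)
= 6.0^0.6667
= 3.3019
Floor: level = 3

level 3


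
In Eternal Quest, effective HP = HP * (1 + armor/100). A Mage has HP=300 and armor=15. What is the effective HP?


EHP = 300 * (1 + 15/100)
= 300 * (1 + 0.15)
= 300 * 1.15
= 345.0

345.0 EHP


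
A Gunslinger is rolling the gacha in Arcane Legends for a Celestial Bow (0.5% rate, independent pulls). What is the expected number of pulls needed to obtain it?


Expected pulls for a geometric distribution = 1/p = 100 / rate%
= 100 / 0.5
= 200.0

200.0 pulls


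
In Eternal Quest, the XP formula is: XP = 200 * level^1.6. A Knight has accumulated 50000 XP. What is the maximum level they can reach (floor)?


XP = 200 * level^1.6, so level = (XP / 200)^(1/1.6)
= (50000 / 200)^(1/1.6)
= 250.0^0.625
= 31.5292
Floor: level = 31

level 31


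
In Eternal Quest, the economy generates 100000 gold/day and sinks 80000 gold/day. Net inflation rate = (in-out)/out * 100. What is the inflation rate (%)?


Net gold = 100000 - 80000 = 20000
Inflation rate = net / sunk * 100 = 20000 / 80000 * 100
= 0.25 * 100
= 25.00%

25.00%


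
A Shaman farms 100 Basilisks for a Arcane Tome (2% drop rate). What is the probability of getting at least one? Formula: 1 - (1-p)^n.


P(at least one) = 1 - P(none) = 1 - (1-p)^n
p = 2/100 = 0.02
1 - p = 0.98
(1 - p)^100 = 0.98^100 = 0.132620
P(at least one) = 1 - 0.132620 = 0.8674

0.8674


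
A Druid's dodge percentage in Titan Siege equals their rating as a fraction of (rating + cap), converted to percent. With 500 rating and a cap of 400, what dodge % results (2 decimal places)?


dodge% = 500 / (500 + 400) * 100
= 500 / 900 * 100
= 0.555556 * 100
= 55.56%

55.56%


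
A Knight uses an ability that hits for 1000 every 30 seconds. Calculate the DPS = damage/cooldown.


DPS = damage / cooldown
= 1000 / 30
= 33.33

33.33 DPS


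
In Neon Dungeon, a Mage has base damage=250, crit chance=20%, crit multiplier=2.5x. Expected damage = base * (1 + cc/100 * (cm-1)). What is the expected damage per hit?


E[dmg] = base * (1 + crit_chance * (crit_mult - 1))
cc as decimal = 20/100 = 0.2
cm - 1 = 2.5 - 1 = 1.5
Bonus factor = 0.2 * 1.5 = 0.3
Total multiplier = 1 + 0.3 = 1.3
Expected damage = 250 * 1.3 = 325.00

325.00 damage


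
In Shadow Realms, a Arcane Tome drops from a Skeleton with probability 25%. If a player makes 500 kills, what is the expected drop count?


Expected drops = kills * (drop_rate / 100)
= 500 * (25 / 100)
= 500 * 0.25
= 125.0

125.0 drops


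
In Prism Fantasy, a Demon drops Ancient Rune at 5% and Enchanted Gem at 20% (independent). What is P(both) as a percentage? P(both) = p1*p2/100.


For independent events, P(both) = P(A) * P(B)
= 5% * 20%
= 100 / 100 %
= 1.0%

1.0%


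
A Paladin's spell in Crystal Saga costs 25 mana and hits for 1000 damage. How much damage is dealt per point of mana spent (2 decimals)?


Efficiency = damage / mana
= 1000 / 25
= 40.00

40.00 dmg/mana


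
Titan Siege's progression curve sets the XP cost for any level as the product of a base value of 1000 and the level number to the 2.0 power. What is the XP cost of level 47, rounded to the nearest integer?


XP = 1000 * level^2.0
Substitute level = 47:
XP = 1000 * 47^2.0
= 1000 * 2209.0
= 2209000

2209000 XP


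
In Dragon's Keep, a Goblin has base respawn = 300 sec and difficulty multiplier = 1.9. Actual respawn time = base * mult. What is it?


Respawn time = base * multiplier
= 300 * 1.9
= 570.0 seconds

570.0 seconds


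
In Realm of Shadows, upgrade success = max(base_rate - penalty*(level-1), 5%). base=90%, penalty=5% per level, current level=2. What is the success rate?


raw_rate = 90 - 5 * (2 - 1)
= 90 - 5 * 1
= 90 - 5
= 85
Apply floor: max(85, 5) = 85%

85%


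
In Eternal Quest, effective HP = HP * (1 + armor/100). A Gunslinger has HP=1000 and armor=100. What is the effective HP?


EHP = 1000 * (1 + 100/100)
= 1000 * (1 + 1.0)
= 1000 * 2.0
= 2000.0

2000.0 EHP


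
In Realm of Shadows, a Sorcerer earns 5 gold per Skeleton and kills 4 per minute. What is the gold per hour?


Gold per minute = 5 * 4 = 20
Gold per hour = 20 * 60 = 1200

1200 gold/hour


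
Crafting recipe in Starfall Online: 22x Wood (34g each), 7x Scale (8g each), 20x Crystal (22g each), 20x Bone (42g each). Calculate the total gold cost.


Cost breakdown:
  Wood: 22 * 34 = 748
  Scale: 7 * 8 = 56
  Crystal: 20 * 22 = 440
  Bone: 20 * 42 = 840
Total = 748 + 56 + 440 + 840 = 2084

2084 gold


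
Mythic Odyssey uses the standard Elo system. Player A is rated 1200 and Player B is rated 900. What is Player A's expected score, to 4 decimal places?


Elo expected score: Ea = 1/(1 + 10^((Rb-Ra)/400))
Rb - Ra = 900 - 1200 = -300
(Rb-Ra)/400 = -300/400 = -0.75
10^-0.75 = 0.177828
Ea = 1/(1 + 0.177828) = 1/1.177828 = 0.8490

0.8490


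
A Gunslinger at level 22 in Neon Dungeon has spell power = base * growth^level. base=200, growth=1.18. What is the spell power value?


value = base * growth^level
= 200 * 1.18^22
= 200 * 38.142061
= 7628.41

7628.41 spell power


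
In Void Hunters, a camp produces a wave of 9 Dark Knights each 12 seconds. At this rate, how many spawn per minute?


Spawns per minute = count * (60 / interval)
= 9 * (60 / 12)
= 9 * 5.0
= 45.0

45.0 per minute


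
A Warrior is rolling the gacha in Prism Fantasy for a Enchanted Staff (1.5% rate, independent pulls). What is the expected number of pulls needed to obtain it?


Expected pulls for a geometric distribution = 1/p = 100 / rate%
= 100 / 1.5
= 66.67

66.67 pulls


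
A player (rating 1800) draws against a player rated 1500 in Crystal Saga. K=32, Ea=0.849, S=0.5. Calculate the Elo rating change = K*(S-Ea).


Elo update: delta = K * (S - Ea), where S = 0.5 (draws)
S - Ea = 0.5 - 0.849 = -0.349
Rating change = 32 * -0.349
= -11.17

-11.17 rating points


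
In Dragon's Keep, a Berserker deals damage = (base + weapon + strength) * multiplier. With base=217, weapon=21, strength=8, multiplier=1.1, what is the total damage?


Sum base + weapon + str = 217 + 21 + 8 = 246
Multiply by 1.1:
246 * 1.1 = 270.6

270.6 damage


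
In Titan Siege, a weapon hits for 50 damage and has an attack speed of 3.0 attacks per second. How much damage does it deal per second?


DPS = damage * attack_speed
= 50 * 3.0
= 150.0

150.0 DPS


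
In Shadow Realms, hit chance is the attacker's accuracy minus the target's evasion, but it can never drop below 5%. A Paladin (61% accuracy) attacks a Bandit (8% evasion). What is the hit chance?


accuracy - evasion = 61 - 8 = 53
Apply floor: max(53, 5) = 53
Hit chance = 53%

53%


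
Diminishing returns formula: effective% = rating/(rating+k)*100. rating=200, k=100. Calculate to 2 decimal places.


effective% = rating / (rating + k) * 100
= 200 / (200 + 100) * 100
= 200 / 300 * 100
= 0.666667 * 100
= 66.67%

66.67%


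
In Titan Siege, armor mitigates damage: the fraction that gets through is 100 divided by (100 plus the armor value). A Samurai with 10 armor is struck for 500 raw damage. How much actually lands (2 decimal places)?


actual = 500 * 100 / (100 + 10)
= 500 * 100 / 110
= 50000 / 110
= 454.55

454.55 damage


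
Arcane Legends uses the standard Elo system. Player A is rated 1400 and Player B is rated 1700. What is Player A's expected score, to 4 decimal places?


Elo expected score: Ea = 1/(1 + 10^((Rb-Ra)/400))
Rb - Ra = 1700 - 1400 = 300
(Rb-Ra)/400 = 300/400 = 0.75
10^0.75 = 5.623413
Ea = 1/(1 + 5.623413) = 1/6.623413 = 0.1510

0.1510


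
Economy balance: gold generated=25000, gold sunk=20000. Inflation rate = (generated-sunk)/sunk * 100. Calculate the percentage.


Net gold = 25000 - 20000 = 5000
Inflation rate = net / sunk * 100 = 5000 / 20000 * 100
= 0.25 * 100
= 25.00%

25.00%


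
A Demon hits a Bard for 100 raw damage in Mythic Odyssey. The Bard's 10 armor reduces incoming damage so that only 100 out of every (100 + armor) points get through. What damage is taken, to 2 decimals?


actual = 100 * 100 / (100 + 10)
= 100 * 100 / 110
= 10000 / 110
= 90.91

90.91 damage


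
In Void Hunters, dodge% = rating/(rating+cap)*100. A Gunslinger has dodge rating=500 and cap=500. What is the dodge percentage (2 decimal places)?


dodge% = 500 / (500 + 500) * 100
= 500 / 1000 * 100
= 0.5 * 100
= 50.00%

50.00%


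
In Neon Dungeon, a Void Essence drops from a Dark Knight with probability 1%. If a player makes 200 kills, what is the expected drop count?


Expected drops = kills * (drop_rate / 100)
= 200 * (1 / 100)
= 200 * 0.01
= 2.0

2.0 drops


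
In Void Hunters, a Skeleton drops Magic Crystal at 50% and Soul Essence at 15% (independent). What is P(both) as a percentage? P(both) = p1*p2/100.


For independent events, P(both) = P(A) * P(B)
= 50% * 15%
= 750 / 100 %
= 7.5%

7.5%


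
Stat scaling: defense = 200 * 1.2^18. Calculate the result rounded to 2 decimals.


value = base * growth^level
= 200 * 1.2^18
= 200 * 26.623333
= 5324.67

5324.67 defense


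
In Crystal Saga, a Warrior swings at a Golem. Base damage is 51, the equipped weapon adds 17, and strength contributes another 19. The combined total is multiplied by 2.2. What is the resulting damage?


Sum base + weapon + str = 51 + 17 + 19 = 87
Multiply by 2.2:
87 * 2.2 = 191.4

191.4 damage


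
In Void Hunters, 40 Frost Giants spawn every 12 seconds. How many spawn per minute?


Spawns per minute = count * (60 / interval)
= 40 * (60 / 12)
= 40 * 5.0
= 200.0

200.0 per minute


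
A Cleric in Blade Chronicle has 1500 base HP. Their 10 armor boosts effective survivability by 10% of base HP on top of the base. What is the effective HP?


EHP = 1500 * (1 + 10/100)
= 1500 * (1 + 0.1)
= 1500 * 1.1
= 1650.0

1650.0 EHP


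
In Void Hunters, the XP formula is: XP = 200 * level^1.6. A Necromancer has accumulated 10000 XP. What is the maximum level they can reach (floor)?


XP = 200 * level^1.6, so level = (XP / 200)^(1/1.6)
= (10000 / 200)^(1/1.6)
= 50.0^0.625
= 11.5307
Floor: level = 11

level 11


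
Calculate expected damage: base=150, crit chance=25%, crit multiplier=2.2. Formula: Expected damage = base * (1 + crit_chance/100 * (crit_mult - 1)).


E[dmg] = base * (1 + crit_chance * (crit_mult - 1))
cc as decimal = 25/100 = 0.25
cm - 1 = 2.2 - 1 = 1.2
Bonus factor = 0.25 * 1.2 = 0.3
Total multiplier = 1 + 0.3 = 1.3
Expected damage = 150 * 1.3 = 195.00

195.00 damage


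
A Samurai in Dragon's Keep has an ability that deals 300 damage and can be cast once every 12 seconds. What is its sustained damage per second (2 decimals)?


DPS = damage / cooldown
= 300 / 12
= 25.00

25.00 DPS


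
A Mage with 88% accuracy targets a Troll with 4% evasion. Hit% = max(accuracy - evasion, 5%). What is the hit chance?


accuracy - evasion = 88 - 4 = 84
Apply floor: max(84, 5) = 84
Hit chance = 84%

84%


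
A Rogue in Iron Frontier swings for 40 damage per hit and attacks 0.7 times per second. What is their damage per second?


DPS = damage * attack_speed
= 40 * 0.7
= 28.0

28.0 DPS


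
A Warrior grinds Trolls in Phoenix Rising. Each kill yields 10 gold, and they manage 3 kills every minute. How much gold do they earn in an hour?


Gold per minute = 10 * 3 = 30
Gold per hour = 30 * 60 = 1800

1800 gold/hour


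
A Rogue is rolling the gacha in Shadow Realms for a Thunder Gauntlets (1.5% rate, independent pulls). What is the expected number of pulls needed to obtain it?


Expected pulls for a geometric distribution = 1/p = 100 / rate%
= 100 / 1.5
= 66.67

66.67 pulls


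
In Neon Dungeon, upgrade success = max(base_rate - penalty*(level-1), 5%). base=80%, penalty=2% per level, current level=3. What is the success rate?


raw_rate = 80 - 2 * (3 - 1)
= 80 - 2 * 2
= 80 - 4
= 76
Apply floor: max(76, 5) = 76%

76%


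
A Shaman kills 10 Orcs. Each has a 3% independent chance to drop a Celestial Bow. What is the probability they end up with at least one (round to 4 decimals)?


P(at least one) = 1 - P(none) = 1 - (1-p)^n
p = 3/100 = 0.03
1 - p = 0.97
(1 - p)^10 = 0.97^10 = 0.737424
P(at least one) = 1 - 0.737424 = 0.2626

0.2626


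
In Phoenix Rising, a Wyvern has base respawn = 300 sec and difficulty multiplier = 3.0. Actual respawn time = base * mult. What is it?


Respawn time = base * multiplier
= 300 * 3.0
= 900.0 seconds

900.0 seconds


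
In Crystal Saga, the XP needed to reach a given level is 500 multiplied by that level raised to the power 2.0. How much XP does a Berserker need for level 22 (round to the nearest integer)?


XP = 500 * level^2.0
Substitute level = 22:
XP = 500 * 22^2.0
= 500 * 484.0
= 242000

242000 XP


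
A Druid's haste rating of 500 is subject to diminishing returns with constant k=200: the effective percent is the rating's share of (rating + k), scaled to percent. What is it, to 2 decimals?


effective% = rating / (rating + k) * 100
= 500 / (500 + 200) * 100
= 500 / 700 * 100
= 0.714286 * 100
= 71.43%

71.43%


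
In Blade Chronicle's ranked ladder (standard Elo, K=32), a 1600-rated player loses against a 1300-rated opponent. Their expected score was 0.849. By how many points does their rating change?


Elo update: delta = K * (S - Ea), where S = 0 (loses)
S - Ea = 0 - 0.849 = -0.849
Rating change = 32 * -0.849
= -27.17

-27.17 rating points


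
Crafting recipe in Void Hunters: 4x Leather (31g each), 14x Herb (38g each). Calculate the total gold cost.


Cost breakdown:
  Leather: 4 * 31 = 124
  Herb: 14 * 38 = 532
Total = 124 + 532 = 656

656 gold


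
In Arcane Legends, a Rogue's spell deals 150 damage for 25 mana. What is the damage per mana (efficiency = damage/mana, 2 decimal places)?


Efficiency = damage / mana
= 150 / 25
= 6.00

6.00 dmg/mana


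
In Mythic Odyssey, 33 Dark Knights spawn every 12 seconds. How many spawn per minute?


Spawns per minute = count * (60 / interval)
= 33 * (60 / 12)
= 33 * 5.0
= 165.0

165.0 per minute


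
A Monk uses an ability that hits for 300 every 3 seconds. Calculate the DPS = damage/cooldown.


DPS = damage / cooldown
= 300 / 3
= 100.00

100.00 DPS


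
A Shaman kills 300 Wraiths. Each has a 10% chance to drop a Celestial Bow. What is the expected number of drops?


Expected drops = kills * (drop_rate / 100)
= 300 * (10 / 100)
= 300 * 0.1
= 30.0

30.0 drops


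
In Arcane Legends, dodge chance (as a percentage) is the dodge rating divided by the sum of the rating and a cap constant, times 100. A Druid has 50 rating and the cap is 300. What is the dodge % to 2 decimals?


dodge% = 50 / (50 + 300) * 100
= 50 / 350 * 100
= 0.142857 * 100
= 14.29%

14.29%


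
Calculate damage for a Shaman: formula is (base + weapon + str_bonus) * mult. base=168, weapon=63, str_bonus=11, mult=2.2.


Sum base + weapon + str = 168 + 63 + 11 = 242
Multiply by 2.2:
242 * 2.2 = 532.4

532.4 damage


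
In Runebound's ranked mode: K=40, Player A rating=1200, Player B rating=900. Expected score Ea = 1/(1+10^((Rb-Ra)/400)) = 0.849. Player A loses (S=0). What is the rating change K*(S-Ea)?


Elo update: delta = K * (S - Ea), where S = 0 (loses)
S - Ea = 0 - 0.849 = -0.849
Rating change = 40 * -0.849
= -33.96

-33.96 rating points


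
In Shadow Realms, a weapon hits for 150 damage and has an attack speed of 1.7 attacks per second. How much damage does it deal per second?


DPS = damage * attack_speed
= 150 * 1.7
= 255.0

255.0 DPS


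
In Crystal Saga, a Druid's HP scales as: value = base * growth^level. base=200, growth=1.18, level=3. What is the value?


value = base * growth^level
= 200 * 1.18^3
= 200 * 1.643032
= 328.61

328.61 HP


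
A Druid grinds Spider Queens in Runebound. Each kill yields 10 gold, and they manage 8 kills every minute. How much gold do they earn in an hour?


Gold per minute = 10 * 8 = 80
Gold per hour = 80 * 60 = 4800

4800 gold/hour


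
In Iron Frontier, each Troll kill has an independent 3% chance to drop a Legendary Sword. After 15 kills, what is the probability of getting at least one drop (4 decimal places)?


P(at least one) = 1 - P(none) = 1 - (1-p)^n
p = 3/100 = 0.03
1 - p = 0.97
(1 - p)^15 = 0.97^15 = 0.633251
P(at least one) = 1 - 0.633251 = 0.3667

0.3667


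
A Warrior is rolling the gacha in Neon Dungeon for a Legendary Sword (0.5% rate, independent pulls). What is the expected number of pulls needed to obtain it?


Expected pulls for a geometric distribution = 1/p = 100 / rate%
= 100 / 0.5
= 200.0

200.0 pulls


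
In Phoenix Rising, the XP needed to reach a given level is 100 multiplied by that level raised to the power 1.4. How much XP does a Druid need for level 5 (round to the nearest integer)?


XP = 100 * level^1.4
Substitute level = 5:
XP = 100 * 5^1.4
= 100 * 9.5183
= 952

952 XP


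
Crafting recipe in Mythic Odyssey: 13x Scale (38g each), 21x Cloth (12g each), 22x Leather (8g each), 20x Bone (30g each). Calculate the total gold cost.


Cost breakdown:
  Scale: 13 * 38 = 494
  Cloth: 21 * 12 = 252
  Leather: 22 * 8 = 176
  Bone: 20 * 30 = 600
Total = 494 + 252 + 176 + 600 = 1522

1522 gold


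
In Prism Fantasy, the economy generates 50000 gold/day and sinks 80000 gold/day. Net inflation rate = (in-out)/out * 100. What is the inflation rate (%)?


Net gold = 50000 - 80000 = -30000
Inflation rate = net / sunk * 100 = -30000 / 80000 * 100
= -0.375 * 100
= -37.50%

-37.50%


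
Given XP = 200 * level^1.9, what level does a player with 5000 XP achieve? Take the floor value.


XP = 200 * level^1.9, so level = (XP / 200)^(1/1.9)
= (5000 / 200)^(1/1.9)
= 25.0^0.5263
= 5.442
Floor: level = 5

level 5


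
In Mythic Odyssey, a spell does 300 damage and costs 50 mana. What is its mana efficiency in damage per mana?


Efficiency = damage / mana
= 300 / 50
= 6.00

6.00 dmg/mana


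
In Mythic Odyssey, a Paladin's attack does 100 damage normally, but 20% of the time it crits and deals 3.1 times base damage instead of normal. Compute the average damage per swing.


E[dmg] = base * (1 + crit_chance * (crit_mult - 1))
cc as decimal = 20/100 = 0.2
cm - 1 = 3.1 - 1 = 2.1
Bonus factor = 0.2 * 2.1 = 0.42
Total multiplier = 1 + 0.42 = 1.42
Expected damage = 100 * 1.42 = 142.00

142.00 damage


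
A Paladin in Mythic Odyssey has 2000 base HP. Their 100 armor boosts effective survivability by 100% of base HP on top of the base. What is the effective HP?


EHP = 2000 * (1 + 100/100)
= 2000 * (1 + 1.0)
= 2000 * 2.0
= 4000.0

4000.0 EHP


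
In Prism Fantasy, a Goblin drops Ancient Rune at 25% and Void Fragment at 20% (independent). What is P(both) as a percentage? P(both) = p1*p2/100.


For independent events, P(both) = P(A) * P(B)
= 25% * 20%
= 500 / 100 %
= 5.0%

5.0%


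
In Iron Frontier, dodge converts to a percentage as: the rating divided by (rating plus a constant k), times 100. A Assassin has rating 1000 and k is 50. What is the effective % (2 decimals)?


effective% = rating / (rating + k) * 100
= 1000 / (1000 + 50) * 100
= 1000 / 1050 * 100
= 0.952381 * 100
= 95.24%

95.24%


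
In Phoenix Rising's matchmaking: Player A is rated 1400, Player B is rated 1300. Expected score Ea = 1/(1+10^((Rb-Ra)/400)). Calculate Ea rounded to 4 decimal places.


Elo expected score: Ea = 1/(1 + 10^((Rb-Ra)/400))
Rb - Ra = 1300 - 1400 = -100
(Rb-Ra)/400 = -100/400 = -0.25
10^-0.25 = 0.562341
Ea = 1/(1 + 0.562341) = 1/1.562341 = 0.6401

0.6401


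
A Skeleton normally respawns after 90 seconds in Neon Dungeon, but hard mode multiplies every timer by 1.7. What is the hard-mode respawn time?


Respawn time = base * multiplier
= 90 * 1.7
= 153.0 seconds

153.0 seconds


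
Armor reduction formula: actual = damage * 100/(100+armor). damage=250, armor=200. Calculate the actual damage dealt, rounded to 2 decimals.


actual = 250 * 100 / (100 + 200)
= 250 * 100 / 300
= 25000 / 300
= 83.33

83.33 damage


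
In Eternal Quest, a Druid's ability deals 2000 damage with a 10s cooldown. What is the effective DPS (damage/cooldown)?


DPS = damage / cooldown
= 2000 / 10
= 200.00

200.00 DPS


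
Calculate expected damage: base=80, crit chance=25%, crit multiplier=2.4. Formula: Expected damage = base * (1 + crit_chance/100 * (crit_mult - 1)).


E[dmg] = base * (1 + crit_chance * (crit_mult - 1))
cc as decimal = 25/100 = 0.25
cm - 1 = 2.4 - 1 = 1.4
Bonus factor = 0.25 * 1.4 = 0.35
Total multiplier = 1 + 0.35 = 1.35
Expected damage = 80 * 1.35 = 108.00

108.00 damage


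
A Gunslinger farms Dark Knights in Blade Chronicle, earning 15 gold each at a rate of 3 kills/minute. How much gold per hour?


Gold per minute = 15 * 3 = 45
Gold per hour = 45 * 60 = 2700

2700 gold/hour


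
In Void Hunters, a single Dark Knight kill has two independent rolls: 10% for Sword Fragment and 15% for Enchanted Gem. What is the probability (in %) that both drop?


For independent events, P(both) = P(A) * P(B)
= 10% * 15%
= 150 / 100 %
= 1.5%

1.5%


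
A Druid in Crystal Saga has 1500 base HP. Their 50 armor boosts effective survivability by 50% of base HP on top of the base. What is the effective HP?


EHP = 1500 * (1 + 50/100)
= 1500 * (1 + 0.5)
= 1500 * 1.5
= 2250.0

2250.0 EHP


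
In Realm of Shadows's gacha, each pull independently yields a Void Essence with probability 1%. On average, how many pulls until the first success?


Expected pulls for a geometric distribution = 1/p = 100 / rate%
= 100 / 1
= 100.0

100.0 pulls


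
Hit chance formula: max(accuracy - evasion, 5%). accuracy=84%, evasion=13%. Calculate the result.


accuracy - evasion = 84 - 13 = 71
Apply floor: max(71, 5) = 71
Hit chance = 71%

71%


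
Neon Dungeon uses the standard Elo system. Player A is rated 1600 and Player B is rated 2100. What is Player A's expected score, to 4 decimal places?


Elo expected score: Ea = 1/(1 + 10^((Rb-Ra)/400))
Rb - Ra = 2100 - 1600 = 500
(Rb-Ra)/400 = 500/400 = 1.25
10^1.25 = 17.782794
Ea = 1/(1 + 17.782794) = 1/18.782794 = 0.0532

0.0532


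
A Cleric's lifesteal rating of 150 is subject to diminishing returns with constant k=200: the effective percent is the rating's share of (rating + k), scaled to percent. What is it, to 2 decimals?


effective% = rating / (rating + k) * 100
= 150 / (150 + 200) * 100
= 150 / 350 * 100
= 0.428571 * 100
= 42.86%

42.86%


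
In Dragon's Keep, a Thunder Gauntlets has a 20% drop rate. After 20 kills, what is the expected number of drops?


Expected drops = kills * (drop_rate / 100)
= 20 * (20 / 100)
= 20 * 0.2
= 4.0

4.0 drops


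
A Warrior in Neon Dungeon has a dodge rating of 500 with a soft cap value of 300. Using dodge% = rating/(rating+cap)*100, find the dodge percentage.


dodge% = 500 / (500 + 300) * 100
= 500 / 800 * 100
= 0.625 * 100
= 62.50%

62.50%


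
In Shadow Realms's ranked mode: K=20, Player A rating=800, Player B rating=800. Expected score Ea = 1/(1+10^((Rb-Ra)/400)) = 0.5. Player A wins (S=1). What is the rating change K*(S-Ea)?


Elo update: delta = K * (S - Ea), where S = 1 (wins)
S - Ea = 1 - 0.5 = 0.5
Rating change = 20 * 0.5
= 10.00

10.00 rating points


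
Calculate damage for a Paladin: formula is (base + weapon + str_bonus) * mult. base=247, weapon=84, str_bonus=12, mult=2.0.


Sum base + weapon + str = 247 + 84 + 12 = 343
Multiply by 2.0:
343 * 2.0 = 686.0

686.0 damage


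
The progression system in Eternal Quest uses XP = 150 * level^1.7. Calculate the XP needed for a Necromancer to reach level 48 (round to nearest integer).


XP = 150 * level^1.7
Substitute level = 48:
XP = 150 * 48^1.7
= 150 * 721.2903
= 108194

108194 XP


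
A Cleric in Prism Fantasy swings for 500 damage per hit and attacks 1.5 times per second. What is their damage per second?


DPS = damage * attack_speed
= 500 * 1.5
= 750.0

750.0 DPS


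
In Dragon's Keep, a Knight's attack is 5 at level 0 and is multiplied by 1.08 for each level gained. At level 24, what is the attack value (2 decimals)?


value = base * growth^level
= 5 * 1.08^24
= 5 * 6.341181
= 31.71

31.71 attack


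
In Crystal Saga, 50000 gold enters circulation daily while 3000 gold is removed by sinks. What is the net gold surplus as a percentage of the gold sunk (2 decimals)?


Net gold = 50000 - 3000 = 47000
Inflation rate = net / sunk * 100 = 47000 / 3000 * 100
= 15.666667 * 100
= 1566.67%

1566.67%


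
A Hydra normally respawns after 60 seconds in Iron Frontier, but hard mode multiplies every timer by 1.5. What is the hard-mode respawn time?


Respawn time = base * multiplier
= 60 * 1.5
= 90.0 seconds

90.0 seconds


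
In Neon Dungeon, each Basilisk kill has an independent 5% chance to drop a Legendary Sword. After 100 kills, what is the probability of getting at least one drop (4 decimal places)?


P(at least one) = 1 - P(none) = 1 - (1-p)^n
p = 5/100 = 0.05
1 - p = 0.95
(1 - p)^100 = 0.95^100 = 0.005921
P(at least one) = 1 - 0.005921 = 0.9941

0.9941


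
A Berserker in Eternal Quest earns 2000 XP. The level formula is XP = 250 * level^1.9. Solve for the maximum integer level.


XP = 250 * level^1.9, so level = (XP / 250)^(1/1.9)
= (2000 / 250)^(1/1.9)
= 8.0^0.5263
= 2.9875
Floor: level = 2

level 2


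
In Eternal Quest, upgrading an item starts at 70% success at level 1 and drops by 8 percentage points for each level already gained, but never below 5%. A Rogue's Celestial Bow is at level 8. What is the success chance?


raw_rate = 70 - 8 * (8 - 1)
= 70 - 8 * 7
= 70 - 56
= 14
Apply floor: max(14, 5) = 14%

14%
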